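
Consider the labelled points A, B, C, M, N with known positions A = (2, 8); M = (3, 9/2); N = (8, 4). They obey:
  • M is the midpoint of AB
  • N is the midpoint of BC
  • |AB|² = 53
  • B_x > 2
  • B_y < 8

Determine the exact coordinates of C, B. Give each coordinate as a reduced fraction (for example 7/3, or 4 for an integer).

C = (12, 7)
B = (4, 1)

1. B_x = 4  [B = 2·M−A = 2·(3, 9/2)−(2, 8)]
2. B_y = 1  [B = 2·M−A = 2·(3, 9/2)−(2, 8)]
   so B = (4, 1)
3. C_x = 12  [C = 2·N−B = 2·(8, 4)−(4, 1)]
4. C_y = 7  [C = 2·N−B = 2·(8, 4)−(4, 1)]
   so C = (12, 7)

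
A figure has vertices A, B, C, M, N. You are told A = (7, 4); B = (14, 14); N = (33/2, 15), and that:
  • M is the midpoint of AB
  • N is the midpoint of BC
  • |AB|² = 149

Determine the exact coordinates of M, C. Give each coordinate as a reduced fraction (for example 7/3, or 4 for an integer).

1. M_x = 21/2  [2·M = A+B = (7, 4)+(14, 14)]
2. M_y = 9  [2·M = A+B = (7, 4)+(14, 14)]
   so M = (21/2, 9)
3. C_x = 19  [C = 2·N−B = 2·(33/2, 15)−(14, 14)]
4. C_y = 16  [C = 2·N−B = 2·(33/2, 15)−(14, 14)]
   so C = (19, 16)

M = (21/2, 9)
C = (19, 16)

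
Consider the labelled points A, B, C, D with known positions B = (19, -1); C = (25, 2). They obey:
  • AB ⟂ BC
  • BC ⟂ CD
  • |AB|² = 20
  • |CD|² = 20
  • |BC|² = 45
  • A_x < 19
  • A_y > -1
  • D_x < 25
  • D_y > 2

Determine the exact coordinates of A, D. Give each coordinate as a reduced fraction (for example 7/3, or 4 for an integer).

1. A_x = 17  [[AB ⟂ BC ⇒ -6x-3y+111=0] ∩ [|A−(19, -1)|²=20]]
2. A_y = 3  [[AB ⟂ BC ⇒ -6x-3y+111=0] ∩ [|A−(19, -1)|²=20]]
   so A = (17, 3)
3. D_x = 23  [[BC ⟂ CD ⇒ 6x+3y-156=0] ∩ [|D−(25, 2)|²=20]]
4. D_y = 6  [[BC ⟂ CD ⇒ 6x+3y-156=0] ∩ [|D−(25, 2)|²=20]]
   so D = (23, 6)

A = (17, 3)
D = (23, 6)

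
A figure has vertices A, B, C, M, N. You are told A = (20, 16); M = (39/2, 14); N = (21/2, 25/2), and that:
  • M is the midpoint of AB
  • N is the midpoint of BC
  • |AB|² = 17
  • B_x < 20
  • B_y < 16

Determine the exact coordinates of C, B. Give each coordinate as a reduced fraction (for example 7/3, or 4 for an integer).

1. B_x = 19  [B = 2·M−A = 2·(39/2, 14)−(20, 16)]
2. B_y = 12  [B = 2·M−A = 2·(39/2, 14)−(20, 16)]
   so B = (19, 12)
3. C_x = 2  [C = 2·N−B = 2·(21/2, 25/2)−(19, 12)]
4. C_y = 13  [C = 2·N−B = 2·(21/2, 25/2)−(19, 12)]
   so C = (2, 13)

C = (2, 13)
B = (19, 12)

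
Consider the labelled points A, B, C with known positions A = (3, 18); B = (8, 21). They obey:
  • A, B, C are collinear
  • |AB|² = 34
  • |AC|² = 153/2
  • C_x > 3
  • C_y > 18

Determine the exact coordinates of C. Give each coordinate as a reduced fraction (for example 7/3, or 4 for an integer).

C = (21/2, 45/2)

1. C_x = 21/2  [[A, B, C are collinear ⇒ -3x+5y-81=0] ∩ [|C−(3, 18)|²=153/2]]
2. C_y = 45/2  [[A, B, C are collinear ⇒ -3x+5y-81=0] ∩ [|C−(3, 18)|²=153/2]]
   so C = (21/2, 45/2)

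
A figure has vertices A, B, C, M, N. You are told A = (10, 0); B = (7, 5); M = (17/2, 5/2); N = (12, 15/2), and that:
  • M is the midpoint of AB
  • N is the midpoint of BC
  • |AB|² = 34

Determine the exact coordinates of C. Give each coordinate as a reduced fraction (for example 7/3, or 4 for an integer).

C = (17, 10)

1. C_x = 17  [C = 2·N−B = 2·(12, 15/2)−(7, 5)]
2. C_y = 10  [C = 2·N−B = 2·(12, 15/2)−(7, 5)]
   so C = (17, 10)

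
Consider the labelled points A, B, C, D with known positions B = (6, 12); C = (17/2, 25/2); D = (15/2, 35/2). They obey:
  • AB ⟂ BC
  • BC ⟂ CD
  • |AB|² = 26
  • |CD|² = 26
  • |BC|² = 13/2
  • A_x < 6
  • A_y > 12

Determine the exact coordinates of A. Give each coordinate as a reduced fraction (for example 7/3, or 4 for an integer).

A = (5, 17)

1. A_x = 5  [[AB ⟂ BC ⇒ -5/2x-1/2y+21=0] ∩ [|A−(6, 12)|²=26]]
2. A_y = 17  [[AB ⟂ BC ⇒ -5/2x-1/2y+21=0] ∩ [|A−(6, 12)|²=26]]
   so A = (5, 17)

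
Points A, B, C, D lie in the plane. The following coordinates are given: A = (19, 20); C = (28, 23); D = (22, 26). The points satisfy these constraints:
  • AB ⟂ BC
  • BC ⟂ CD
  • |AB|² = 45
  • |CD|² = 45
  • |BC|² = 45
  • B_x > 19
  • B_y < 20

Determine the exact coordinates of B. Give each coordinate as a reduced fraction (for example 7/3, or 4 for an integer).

B = (25, 17)

1. B_x = 25  [[BC ⟂ CD ⇒ 6x-3y-99=0] ∩ [|B−(19, 20)|²=45]]
2. B_y = 17  [[BC ⟂ CD ⇒ 6x-3y-99=0] ∩ [|B−(19, 20)|²=45]]
   so B = (25, 17)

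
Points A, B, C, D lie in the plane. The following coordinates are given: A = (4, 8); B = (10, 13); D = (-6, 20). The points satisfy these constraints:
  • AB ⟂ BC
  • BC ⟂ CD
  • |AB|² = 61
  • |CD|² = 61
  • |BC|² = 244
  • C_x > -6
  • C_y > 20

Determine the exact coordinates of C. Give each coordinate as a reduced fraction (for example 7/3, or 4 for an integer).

C = (0, 25)

1. C_x = 0  [[AB ⟂ BC ⇒ 6x+5y-125=0] ∩ [|C−(-6, 20)|²=61]]
2. C_y = 25  [[AB ⟂ BC ⇒ 6x+5y-125=0] ∩ [|C−(-6, 20)|²=61]]
   so C = (0, 25)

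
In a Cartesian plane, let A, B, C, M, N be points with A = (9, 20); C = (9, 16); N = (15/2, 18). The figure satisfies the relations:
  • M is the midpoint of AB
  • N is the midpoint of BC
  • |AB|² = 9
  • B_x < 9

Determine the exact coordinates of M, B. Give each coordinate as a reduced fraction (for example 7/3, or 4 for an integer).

1. B_x = 6  [B = 2·N−C = 2·(15/2, 18)−(9, 16)]
2. B_y = 20  [B = 2·N−C = 2·(15/2, 18)−(9, 16)]
   so B = (6, 20)
3. M_x = 15/2  [2·M = A+B = (9, 20)+(6, 20)]
4. M_y = 20  [2·M = A+B = (9, 20)+(6, 20)]
   so M = (15/2, 20)

M = (15/2, 20)
B = (6, 20)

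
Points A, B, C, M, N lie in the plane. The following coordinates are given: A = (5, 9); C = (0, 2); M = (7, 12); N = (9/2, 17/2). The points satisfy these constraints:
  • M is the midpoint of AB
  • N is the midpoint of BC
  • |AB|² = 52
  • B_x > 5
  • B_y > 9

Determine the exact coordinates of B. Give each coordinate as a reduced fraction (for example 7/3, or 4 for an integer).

1. B_x = 9  [B = 2·M−A = 2·(7, 12)−(5, 9)]
2. B_y = 15  [B = 2·M−A = 2·(7, 12)−(5, 9)]
   so B = (9, 15)

B = (9, 15)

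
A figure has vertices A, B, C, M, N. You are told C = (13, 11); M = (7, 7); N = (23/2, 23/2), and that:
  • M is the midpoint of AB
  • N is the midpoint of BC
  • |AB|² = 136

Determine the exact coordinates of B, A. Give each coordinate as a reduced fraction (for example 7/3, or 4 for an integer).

B = (10, 12)
A = (4, 2)

1. B_x = 10  [B = 2·N−C = 2·(23/2, 23/2)−(13, 11)]
2. B_y = 12  [B = 2·N−C = 2·(23/2, 23/2)−(13, 11)]
   so B = (10, 12)
3. A_x = 4  [A = 2·M−B = 2·(7, 7)−(10, 12)]
4. A_y = 2  [A = 2·M−B = 2·(7, 7)−(10, 12)]
   so A = (4, 2)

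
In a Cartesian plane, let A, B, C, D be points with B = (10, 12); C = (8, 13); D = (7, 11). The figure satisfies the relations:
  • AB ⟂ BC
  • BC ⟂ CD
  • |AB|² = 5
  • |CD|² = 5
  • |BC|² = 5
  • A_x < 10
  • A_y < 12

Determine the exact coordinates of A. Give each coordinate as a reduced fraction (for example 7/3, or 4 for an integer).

A = (9, 10)

1. A_x = 9  [[AB ⟂ BC ⇒ 2x-1y-8=0] ∩ [|A−(10, 12)|²=5]]
2. A_y = 10  [[AB ⟂ BC ⇒ 2x-1y-8=0] ∩ [|A−(10, 12)|²=5]]
   so A = (9, 10)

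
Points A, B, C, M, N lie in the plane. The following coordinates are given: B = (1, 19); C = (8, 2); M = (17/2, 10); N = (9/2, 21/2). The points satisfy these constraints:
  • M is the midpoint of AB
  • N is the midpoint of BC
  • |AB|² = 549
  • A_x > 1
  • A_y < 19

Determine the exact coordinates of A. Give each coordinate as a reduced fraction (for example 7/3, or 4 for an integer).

A = (16, 1)

1. A_x = 16  [A = 2·M−B = 2·(17/2, 10)−(1, 19)]
2. A_y = 1  [A = 2·M−B = 2·(17/2, 10)−(1, 19)]
   so A = (16, 1)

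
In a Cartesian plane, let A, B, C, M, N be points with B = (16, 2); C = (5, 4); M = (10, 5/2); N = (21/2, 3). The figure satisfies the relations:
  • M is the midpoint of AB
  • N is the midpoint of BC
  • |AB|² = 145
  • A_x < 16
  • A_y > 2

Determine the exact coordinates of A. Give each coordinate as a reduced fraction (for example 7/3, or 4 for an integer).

A = (4, 3)

1. A_x = 4  [A = 2·M−B = 2·(10, 5/2)−(16, 2)]
2. A_y = 3  [A = 2·M−B = 2·(10, 5/2)−(16, 2)]
   so A = (4, 3)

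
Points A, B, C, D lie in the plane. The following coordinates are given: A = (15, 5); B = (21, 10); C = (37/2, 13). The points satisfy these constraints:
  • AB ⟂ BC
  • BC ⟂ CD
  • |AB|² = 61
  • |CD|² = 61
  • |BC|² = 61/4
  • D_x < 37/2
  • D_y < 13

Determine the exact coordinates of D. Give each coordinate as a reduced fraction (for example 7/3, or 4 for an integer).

1. D_x = 25/2  [[BC ⟂ CD ⇒ -5/2x+3y+29/4=0] ∩ [|D−(37/2, 13)|²=61]]
2. D_y = 8  [[BC ⟂ CD ⇒ -5/2x+3y+29/4=0] ∩ [|D−(37/2, 13)|²=61]]
   so D = (25/2, 8)

D = (25/2, 8)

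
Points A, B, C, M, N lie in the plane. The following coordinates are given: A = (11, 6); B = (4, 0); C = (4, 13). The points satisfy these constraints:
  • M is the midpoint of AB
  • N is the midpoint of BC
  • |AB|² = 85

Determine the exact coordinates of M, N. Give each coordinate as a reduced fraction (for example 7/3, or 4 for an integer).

1. M_x = 15/2  [2·M = A+B = (11, 6)+(4, 0)]
2. M_y = 3  [2·M = A+B = (11, 6)+(4, 0)]
   so M = (15/2, 3)
3. N_x = 4  [2·N = B+C = (4, 0)+(4, 13)]
4. N_y = 13/2  [2·N = B+C = (4, 0)+(4, 13)]
   so N = (4, 13/2)

M = (15/2, 3)
N = (4, 13/2)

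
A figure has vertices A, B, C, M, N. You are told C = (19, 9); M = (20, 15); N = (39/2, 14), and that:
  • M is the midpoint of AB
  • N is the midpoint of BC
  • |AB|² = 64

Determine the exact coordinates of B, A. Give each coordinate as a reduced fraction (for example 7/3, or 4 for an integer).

1. B_x = 20  [B = 2·N−C = 2·(39/2, 14)−(19, 9)]
2. B_y = 19  [B = 2·N−C = 2·(39/2, 14)−(19, 9)]
   so B = (20, 19)
3. A_x = 20  [A = 2·M−B = 2·(20, 15)−(20, 19)]
4. A_y = 11  [A = 2·M−B = 2·(20, 15)−(20, 19)]
   so A = (20, 11)

B = (20, 19)
A = (20, 11)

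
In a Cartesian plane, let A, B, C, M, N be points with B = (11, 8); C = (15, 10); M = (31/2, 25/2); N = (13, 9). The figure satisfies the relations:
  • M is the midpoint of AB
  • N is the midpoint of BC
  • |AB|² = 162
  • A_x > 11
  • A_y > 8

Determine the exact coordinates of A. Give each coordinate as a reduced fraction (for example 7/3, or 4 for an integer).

1. A_x = 20  [A = 2·M−B = 2·(31/2, 25/2)−(11, 8)]
2. A_y = 17  [A = 2·M−B = 2·(31/2, 25/2)−(11, 8)]
   so A = (20, 17)

A = (20, 17)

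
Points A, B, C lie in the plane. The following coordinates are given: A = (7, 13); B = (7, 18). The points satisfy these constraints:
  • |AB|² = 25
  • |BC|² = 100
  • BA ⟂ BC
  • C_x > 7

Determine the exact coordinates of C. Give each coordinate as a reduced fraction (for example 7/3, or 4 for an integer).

C = (17, 18)

1. C_x = 17  [[BA ⟂ BC ⇒ -5y+90=0] ∩ [|C−(7, 18)|²=100]]
2. C_y = 18  [[BA ⟂ BC ⇒ -5y+90=0] ∩ [|C−(7, 18)|²=100]]
   so C = (17, 18)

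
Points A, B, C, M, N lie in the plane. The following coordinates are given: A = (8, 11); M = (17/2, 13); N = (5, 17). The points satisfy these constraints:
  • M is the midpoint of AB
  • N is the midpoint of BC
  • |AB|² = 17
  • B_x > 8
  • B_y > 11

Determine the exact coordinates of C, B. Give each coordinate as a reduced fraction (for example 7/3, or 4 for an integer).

C = (1, 19)
B = (9, 15)

1. B_x = 9  [B = 2·M−A = 2·(17/2, 13)−(8, 11)]
2. B_y = 15  [B = 2·M−A = 2·(17/2, 13)−(8, 11)]
   so B = (9, 15)
3. C_x = 1  [C = 2·N−B = 2·(5, 17)−(9, 15)]
4. C_y = 19  [C = 2·N−B = 2·(5, 17)−(9, 15)]
   so C = (1, 19)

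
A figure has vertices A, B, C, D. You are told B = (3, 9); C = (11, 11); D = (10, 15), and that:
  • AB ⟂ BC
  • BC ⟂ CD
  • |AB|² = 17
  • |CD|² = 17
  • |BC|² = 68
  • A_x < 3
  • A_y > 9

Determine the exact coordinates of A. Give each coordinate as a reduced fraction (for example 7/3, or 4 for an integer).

1. A_x = 2  [[AB ⟂ BC ⇒ -8x-2y+42=0] ∩ [|A−(3, 9)|²=17]]
2. A_y = 13  [[AB ⟂ BC ⇒ -8x-2y+42=0] ∩ [|A−(3, 9)|²=17]]
   so A = (2, 13)

A = (2, 13)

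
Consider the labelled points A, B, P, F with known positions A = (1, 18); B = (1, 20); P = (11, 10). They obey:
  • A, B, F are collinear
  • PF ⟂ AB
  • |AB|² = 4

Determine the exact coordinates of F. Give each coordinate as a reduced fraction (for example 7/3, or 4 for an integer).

1. F_x = 1  [[A, B, F are collinear ⇒ -2x+2=0] ∩ [PF ⟂ AB ⇒ 2y-20=0]]
2. F_y = 10  [[A, B, F are collinear ⇒ -2x+2=0] ∩ [PF ⟂ AB ⇒ 2y-20=0]]
   so F = (1, 10)

F = (1, 10)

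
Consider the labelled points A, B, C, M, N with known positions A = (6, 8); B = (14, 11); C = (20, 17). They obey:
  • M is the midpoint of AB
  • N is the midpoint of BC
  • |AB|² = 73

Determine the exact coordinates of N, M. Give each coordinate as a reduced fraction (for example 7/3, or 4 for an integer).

N = (17, 14)
M = (10, 19/2)

1. M_x = 10  [2·M = A+B = (6, 8)+(14, 11)]
2. M_y = 19/2  [2·M = A+B = (6, 8)+(14, 11)]
   so M = (10, 19/2)
3. N_x = 17  [2·N = B+C = (14, 11)+(20, 17)]
4. N_y = 14  [2·N = B+C = (14, 11)+(20, 17)]
   so N = (17, 14)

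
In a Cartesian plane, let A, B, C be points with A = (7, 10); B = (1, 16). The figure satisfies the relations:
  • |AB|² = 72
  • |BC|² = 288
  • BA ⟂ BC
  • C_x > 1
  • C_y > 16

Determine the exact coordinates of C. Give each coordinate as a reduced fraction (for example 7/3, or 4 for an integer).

C = (13, 28)

1. C_x = 13  [[BA ⟂ BC ⇒ 6x-6y+90=0] ∩ [|C−(1, 16)|²=288]]
2. C_y = 28  [[BA ⟂ BC ⇒ 6x-6y+90=0] ∩ [|C−(1, 16)|²=288]]
   so C = (13, 28)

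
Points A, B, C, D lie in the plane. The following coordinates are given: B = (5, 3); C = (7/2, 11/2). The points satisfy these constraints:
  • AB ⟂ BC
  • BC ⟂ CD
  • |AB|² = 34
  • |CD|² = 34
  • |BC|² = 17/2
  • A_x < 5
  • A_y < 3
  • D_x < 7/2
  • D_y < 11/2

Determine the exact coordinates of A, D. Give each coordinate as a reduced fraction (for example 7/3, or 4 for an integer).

A = (0, 0)
D = (-3/2, 5/2)

1. A_x = 0  [[AB ⟂ BC ⇒ 3/2x-5/2y=0] ∩ [|A−(5, 3)|²=34]]
2. A_y = 0  [[AB ⟂ BC ⇒ 3/2x-5/2y=0] ∩ [|A−(5, 3)|²=34]]
   so A = (0, 0)
3. D_x = -3/2  [[BC ⟂ CD ⇒ -3/2x+5/2y-17/2=0] ∩ [|D−(7/2, 11/2)|²=34]]
4. D_y = 5/2  [[BC ⟂ CD ⇒ -3/2x+5/2y-17/2=0] ∩ [|D−(7/2, 11/2)|²=34]]
   so D = (-3/2, 5/2)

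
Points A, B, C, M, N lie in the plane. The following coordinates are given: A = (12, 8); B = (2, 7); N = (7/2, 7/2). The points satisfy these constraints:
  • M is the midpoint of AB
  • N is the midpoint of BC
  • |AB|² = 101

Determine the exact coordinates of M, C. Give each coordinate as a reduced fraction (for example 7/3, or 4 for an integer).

1. M_x = 7  [2·M = A+B = (12, 8)+(2, 7)]
2. M_y = 15/2  [2·M = A+B = (12, 8)+(2, 7)]
   so M = (7, 15/2)
3. C_x = 5  [C = 2·N−B = 2·(7/2, 7/2)−(2, 7)]
4. C_y = 0  [C = 2·N−B = 2·(7/2, 7/2)−(2, 7)]
   so C = (5, 0)

M = (7, 15/2)
C = (5, 0)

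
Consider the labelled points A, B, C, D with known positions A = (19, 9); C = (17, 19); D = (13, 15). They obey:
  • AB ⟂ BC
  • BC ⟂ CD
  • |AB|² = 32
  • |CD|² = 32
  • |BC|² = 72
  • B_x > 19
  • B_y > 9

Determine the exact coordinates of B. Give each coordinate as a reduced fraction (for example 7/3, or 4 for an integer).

1. B_x = 23  [[BC ⟂ CD ⇒ 4x+4y-144=0] ∩ [|B−(19, 9)|²=32]]
2. B_y = 13  [[BC ⟂ CD ⇒ 4x+4y-144=0] ∩ [|B−(19, 9)|²=32]]
   so B = (23, 13)

B = (23, 13)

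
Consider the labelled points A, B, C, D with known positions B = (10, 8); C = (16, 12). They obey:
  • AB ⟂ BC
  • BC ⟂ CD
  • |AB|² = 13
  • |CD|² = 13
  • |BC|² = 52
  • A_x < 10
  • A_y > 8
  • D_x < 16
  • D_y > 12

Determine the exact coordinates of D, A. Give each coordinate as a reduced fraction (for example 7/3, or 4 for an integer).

1. D_x = 14  [[BC ⟂ CD ⇒ 6x+4y-144=0] ∩ [|D−(16, 12)|²=13]]
2. D_y = 15  [[BC ⟂ CD ⇒ 6x+4y-144=0] ∩ [|D−(16, 12)|²=13]]
   so D = (14, 15)
3. A_x = 8  [[AB ⟂ BC ⇒ -6x-4y+92=0] ∩ [|A−(10, 8)|²=13]]
4. A_y = 11  [[AB ⟂ BC ⇒ -6x-4y+92=0] ∩ [|A−(10, 8)|²=13]]
   so A = (8, 11)

D = (14, 15)
A = (8, 11)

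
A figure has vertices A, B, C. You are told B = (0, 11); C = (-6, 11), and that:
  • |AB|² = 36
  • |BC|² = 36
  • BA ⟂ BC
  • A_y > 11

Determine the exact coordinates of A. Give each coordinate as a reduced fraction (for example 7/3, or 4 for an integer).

1. A_x = 0  [[BA ⟂ BC ⇒ -6x=0] ∩ [|A−(0, 11)|²=36]]
2. A_y = 17  [[BA ⟂ BC ⇒ -6x=0] ∩ [|A−(0, 11)|²=36]]
   so A = (0, 17)

A = (0, 17)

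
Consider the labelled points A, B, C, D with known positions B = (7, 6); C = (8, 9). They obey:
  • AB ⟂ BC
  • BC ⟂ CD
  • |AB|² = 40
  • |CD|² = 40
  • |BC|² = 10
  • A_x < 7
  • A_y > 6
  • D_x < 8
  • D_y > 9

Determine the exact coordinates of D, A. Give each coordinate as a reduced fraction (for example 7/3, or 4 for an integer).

1. D_x = 2  [[BC ⟂ CD ⇒ 1x+3y-35=0] ∩ [|D−(8, 9)|²=40]]
2. D_y = 11  [[BC ⟂ CD ⇒ 1x+3y-35=0] ∩ [|D−(8, 9)|²=40]]
   so D = (2, 11)
3. A_x = 1  [[AB ⟂ BC ⇒ -1x-3y+25=0] ∩ [|A−(7, 6)|²=40]]
4. A_y = 8  [[AB ⟂ BC ⇒ -1x-3y+25=0] ∩ [|A−(7, 6)|²=40]]
   so A = (1, 8)

D = (2, 11)
A = (1, 8)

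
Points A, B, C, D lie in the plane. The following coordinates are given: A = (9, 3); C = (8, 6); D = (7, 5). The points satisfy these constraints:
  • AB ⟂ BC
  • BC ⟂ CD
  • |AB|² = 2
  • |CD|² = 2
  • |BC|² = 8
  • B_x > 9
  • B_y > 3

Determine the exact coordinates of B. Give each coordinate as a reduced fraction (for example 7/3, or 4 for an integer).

1. B_x = 10  [[BC ⟂ CD ⇒ 1x+1y-14=0] ∩ [|B−(9, 3)|²=2]]
2. B_y = 4  [[BC ⟂ CD ⇒ 1x+1y-14=0] ∩ [|B−(9, 3)|²=2]]
   so B = (10, 4)

B = (10, 4)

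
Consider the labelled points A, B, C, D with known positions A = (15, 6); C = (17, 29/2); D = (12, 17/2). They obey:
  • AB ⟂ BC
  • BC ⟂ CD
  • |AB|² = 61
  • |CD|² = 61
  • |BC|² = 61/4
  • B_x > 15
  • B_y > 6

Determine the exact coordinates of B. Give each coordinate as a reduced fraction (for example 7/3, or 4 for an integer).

B = (20, 12)

1. B_x = 20  [[BC ⟂ CD ⇒ 5x+6y-172=0] ∩ [|B−(15, 6)|²=61]]
2. B_y = 12  [[BC ⟂ CD ⇒ 5x+6y-172=0] ∩ [|B−(15, 6)|²=61]]
   so B = (20, 12)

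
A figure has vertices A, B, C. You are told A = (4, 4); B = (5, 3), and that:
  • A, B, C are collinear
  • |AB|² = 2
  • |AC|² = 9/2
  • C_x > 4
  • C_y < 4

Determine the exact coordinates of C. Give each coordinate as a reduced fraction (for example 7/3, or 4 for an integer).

1. C_x = 11/2  [[A, B, C are collinear ⇒ 1x+1y-8=0] ∩ [|C−(4, 4)|²=9/2]]
2. C_y = 5/2  [[A, B, C are collinear ⇒ 1x+1y-8=0] ∩ [|C−(4, 4)|²=9/2]]
   so C = (11/2, 5/2)

C = (11/2, 5/2)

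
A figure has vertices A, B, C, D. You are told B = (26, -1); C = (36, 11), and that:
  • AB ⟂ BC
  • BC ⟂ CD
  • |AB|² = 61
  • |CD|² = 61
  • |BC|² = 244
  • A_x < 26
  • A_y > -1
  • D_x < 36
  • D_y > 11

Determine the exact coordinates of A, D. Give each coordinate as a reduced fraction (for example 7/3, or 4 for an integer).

A = (20, 4)
D = (30, 16)

1. A_x = 20  [[AB ⟂ BC ⇒ -10x-12y+248=0] ∩ [|A−(26, -1)|²=61]]
2. A_y = 4  [[AB ⟂ BC ⇒ -10x-12y+248=0] ∩ [|A−(26, -1)|²=61]]
   so A = (20, 4)
3. D_x = 30  [[BC ⟂ CD ⇒ 10x+12y-492=0] ∩ [|D−(36, 11)|²=61]]
4. D_y = 16  [[BC ⟂ CD ⇒ 10x+12y-492=0] ∩ [|D−(36, 11)|²=61]]
   so D = (30, 16)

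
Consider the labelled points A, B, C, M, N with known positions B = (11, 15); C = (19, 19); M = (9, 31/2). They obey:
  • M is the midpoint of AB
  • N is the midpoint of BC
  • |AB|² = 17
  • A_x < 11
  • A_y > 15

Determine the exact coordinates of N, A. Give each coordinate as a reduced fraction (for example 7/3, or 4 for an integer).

1. A_x = 7  [A = 2·M−B = 2·(9, 31/2)−(11, 15)]
2. A_y = 16  [A = 2·M−B = 2·(9, 31/2)−(11, 15)]
   so A = (7, 16)
3. N_x = 15  [2·N = B+C = (11, 15)+(19, 19)]
4. N_y = 17  [2·N = B+C = (11, 15)+(19, 19)]
   so N = (15, 17)

N = (15, 17)
A = (7, 16)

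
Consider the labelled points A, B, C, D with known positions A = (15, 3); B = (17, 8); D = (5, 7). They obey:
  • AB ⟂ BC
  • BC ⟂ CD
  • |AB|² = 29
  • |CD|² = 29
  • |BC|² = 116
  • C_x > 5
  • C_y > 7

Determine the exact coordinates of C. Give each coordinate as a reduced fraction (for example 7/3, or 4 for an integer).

1. C_x = 7  [[AB ⟂ BC ⇒ 2x+5y-74=0] ∩ [|C−(5, 7)|²=29]]
2. C_y = 12  [[AB ⟂ BC ⇒ 2x+5y-74=0] ∩ [|C−(5, 7)|²=29]]
   so C = (7, 12)

C = (7, 12)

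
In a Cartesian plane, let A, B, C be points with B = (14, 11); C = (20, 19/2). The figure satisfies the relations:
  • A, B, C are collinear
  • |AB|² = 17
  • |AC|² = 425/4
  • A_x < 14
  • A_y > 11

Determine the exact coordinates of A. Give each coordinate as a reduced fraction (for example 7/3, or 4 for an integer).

1. A_x = 10  [[A, B, C are collinear ⇒ 3/2x+6y-87=0] ∩ [|A−(14, 11)|²=17]]
2. A_y = 12  [[A, B, C are collinear ⇒ 3/2x+6y-87=0] ∩ [|A−(14, 11)|²=17]]
   so A = (10, 12)

A = (10, 12)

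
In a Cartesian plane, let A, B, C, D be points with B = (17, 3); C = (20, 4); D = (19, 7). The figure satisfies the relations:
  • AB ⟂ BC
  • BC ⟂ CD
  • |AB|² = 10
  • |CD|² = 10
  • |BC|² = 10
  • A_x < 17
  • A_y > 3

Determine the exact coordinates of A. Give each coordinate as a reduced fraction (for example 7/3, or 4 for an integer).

A = (16, 6)

1. A_x = 16  [[AB ⟂ BC ⇒ -3x-1y+54=0] ∩ [|A−(17, 3)|²=10]]
2. A_y = 6  [[AB ⟂ BC ⇒ -3x-1y+54=0] ∩ [|A−(17, 3)|²=10]]
   so A = (16, 6)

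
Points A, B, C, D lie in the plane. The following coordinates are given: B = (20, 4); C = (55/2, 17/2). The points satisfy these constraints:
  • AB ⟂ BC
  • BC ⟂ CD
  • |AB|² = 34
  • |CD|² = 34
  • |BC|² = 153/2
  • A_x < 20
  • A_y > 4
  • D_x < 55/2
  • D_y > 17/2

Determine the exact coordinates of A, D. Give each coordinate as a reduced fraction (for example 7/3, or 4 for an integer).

1. A_x = 17  [[AB ⟂ BC ⇒ -15/2x-9/2y+168=0] ∩ [|A−(20, 4)|²=34]]
2. A_y = 9  [[AB ⟂ BC ⇒ -15/2x-9/2y+168=0] ∩ [|A−(20, 4)|²=34]]
   so A = (17, 9)
3. D_x = 49/2  [[BC ⟂ CD ⇒ 15/2x+9/2y-489/2=0] ∩ [|D−(55/2, 17/2)|²=34]]
4. D_y = 27/2  [[BC ⟂ CD ⇒ 15/2x+9/2y-489/2=0] ∩ [|D−(55/2, 17/2)|²=34]]
   so D = (49/2, 27/2)

A = (17, 9)
D = (49/2, 27/2)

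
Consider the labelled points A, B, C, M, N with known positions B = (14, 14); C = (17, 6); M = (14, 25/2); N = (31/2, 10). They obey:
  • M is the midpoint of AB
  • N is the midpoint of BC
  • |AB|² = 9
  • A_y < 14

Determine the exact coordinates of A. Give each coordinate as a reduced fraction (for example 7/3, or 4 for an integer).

1. A_x = 14  [A = 2·M−B = 2·(14, 25/2)−(14, 14)]
2. A_y = 11  [A = 2·M−B = 2·(14, 25/2)−(14, 14)]
   so A = (14, 11)

A = (14, 11)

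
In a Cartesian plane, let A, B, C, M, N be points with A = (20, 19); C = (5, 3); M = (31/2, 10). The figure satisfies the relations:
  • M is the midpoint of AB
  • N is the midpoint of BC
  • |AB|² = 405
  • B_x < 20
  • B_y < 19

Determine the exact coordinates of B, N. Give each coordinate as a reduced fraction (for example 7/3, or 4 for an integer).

B = (11, 1)
N = (8, 2)

1. B_x = 11  [B = 2·M−A = 2·(31/2, 10)−(20, 19)]
2. B_y = 1  [B = 2·M−A = 2·(31/2, 10)−(20, 19)]
   so B = (11, 1)
3. N_x = 8  [2·N = B+C = (11, 1)+(5, 3)]
4. N_y = 2  [2·N = B+C = (11, 1)+(5, 3)]
   so N = (8, 2)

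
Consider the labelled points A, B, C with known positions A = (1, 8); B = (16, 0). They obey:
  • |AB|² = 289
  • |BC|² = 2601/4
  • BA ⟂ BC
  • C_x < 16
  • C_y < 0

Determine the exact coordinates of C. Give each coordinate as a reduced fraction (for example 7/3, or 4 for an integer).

1. C_x = 4  [[BA ⟂ BC ⇒ -15x+8y+240=0] ∩ [|C−(16, 0)|²=2601/4]]
2. C_y = -45/2  [[BA ⟂ BC ⇒ -15x+8y+240=0] ∩ [|C−(16, 0)|²=2601/4]]
   so C = (4, -45/2)

C = (4, -45/2)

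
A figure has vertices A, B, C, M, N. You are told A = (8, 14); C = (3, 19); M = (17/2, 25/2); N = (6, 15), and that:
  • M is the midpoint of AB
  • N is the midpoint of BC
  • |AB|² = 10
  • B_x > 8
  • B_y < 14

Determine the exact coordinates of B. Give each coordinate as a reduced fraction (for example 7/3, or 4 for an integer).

1. B_x = 9  [B = 2·M−A = 2·(17/2, 25/2)−(8, 14)]
2. B_y = 11  [B = 2·M−A = 2·(17/2, 25/2)−(8, 14)]
   so B = (9, 11)

B = (9, 11)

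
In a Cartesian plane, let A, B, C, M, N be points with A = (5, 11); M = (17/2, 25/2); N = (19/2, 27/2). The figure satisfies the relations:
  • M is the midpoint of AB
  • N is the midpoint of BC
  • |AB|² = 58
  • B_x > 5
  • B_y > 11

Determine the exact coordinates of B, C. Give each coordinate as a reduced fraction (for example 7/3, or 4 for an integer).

1. B_x = 12  [B = 2·M−A = 2·(17/2, 25/2)−(5, 11)]
2. B_y = 14  [B = 2·M−A = 2·(17/2, 25/2)−(5, 11)]
   so B = (12, 14)
3. C_x = 7  [C = 2·N−B = 2·(19/2, 27/2)−(12, 14)]
4. C_y = 13  [C = 2·N−B = 2·(19/2, 27/2)−(12, 14)]
   so C = (7, 13)

B = (12, 14)
C = (7, 13)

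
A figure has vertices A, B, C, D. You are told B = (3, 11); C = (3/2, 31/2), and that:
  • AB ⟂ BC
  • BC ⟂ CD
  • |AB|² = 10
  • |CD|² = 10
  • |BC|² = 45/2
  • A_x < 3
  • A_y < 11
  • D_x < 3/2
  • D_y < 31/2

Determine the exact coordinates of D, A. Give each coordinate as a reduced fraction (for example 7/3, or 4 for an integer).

1. D_x = -3/2  [[BC ⟂ CD ⇒ -3/2x+9/2y-135/2=0] ∩ [|D−(3/2, 31/2)|²=10]]
2. D_y = 29/2  [[BC ⟂ CD ⇒ -3/2x+9/2y-135/2=0] ∩ [|D−(3/2, 31/2)|²=10]]
   so D = (-3/2, 29/2)
3. A_x = 0  [[AB ⟂ BC ⇒ 3/2x-9/2y+45=0] ∩ [|A−(3, 11)|²=10]]
4. A_y = 10  [[AB ⟂ BC ⇒ 3/2x-9/2y+45=0] ∩ [|A−(3, 11)|²=10]]
   so A = (0, 10)

D = (-3/2, 29/2)
A = (0, 10)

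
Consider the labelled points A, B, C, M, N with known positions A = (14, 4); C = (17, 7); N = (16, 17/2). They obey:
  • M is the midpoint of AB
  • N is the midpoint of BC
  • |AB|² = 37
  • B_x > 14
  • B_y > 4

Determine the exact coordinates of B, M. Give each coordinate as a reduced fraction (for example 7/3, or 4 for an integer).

B = (15, 10)
M = (29/2, 7)

1. B_x = 15  [B = 2·N−C = 2·(16, 17/2)−(17, 7)]
2. B_y = 10  [B = 2·N−C = 2·(16, 17/2)−(17, 7)]
   so B = (15, 10)
3. M_x = 29/2  [2·M = A+B = (14, 4)+(15, 10)]
4. M_y = 7  [2·M = A+B = (14, 4)+(15, 10)]
   so M = (29/2, 7)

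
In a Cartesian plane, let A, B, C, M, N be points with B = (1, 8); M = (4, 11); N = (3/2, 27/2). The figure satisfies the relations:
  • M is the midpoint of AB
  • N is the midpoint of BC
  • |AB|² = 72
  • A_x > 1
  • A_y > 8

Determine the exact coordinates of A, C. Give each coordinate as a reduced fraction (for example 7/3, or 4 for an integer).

1. A_x = 7  [A = 2·M−B = 2·(4, 11)−(1, 8)]
2. A_y = 14  [A = 2·M−B = 2·(4, 11)−(1, 8)]
   so A = (7, 14)
3. C_x = 2  [C = 2·N−B = 2·(3/2, 27/2)−(1, 8)]
4. C_y = 19  [C = 2·N−B = 2·(3/2, 27/2)−(1, 8)]
   so C = (2, 19)

A = (7, 14)
C = (2, 19)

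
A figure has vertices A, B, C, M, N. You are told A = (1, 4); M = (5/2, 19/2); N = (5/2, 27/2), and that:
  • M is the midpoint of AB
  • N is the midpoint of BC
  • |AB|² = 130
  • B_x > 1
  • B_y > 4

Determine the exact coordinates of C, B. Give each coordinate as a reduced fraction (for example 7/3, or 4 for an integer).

C = (1, 12)
B = (4, 15)

1. B_x = 4  [B = 2·M−A = 2·(5/2, 19/2)−(1, 4)]
2. B_y = 15  [B = 2·M−A = 2·(5/2, 19/2)−(1, 4)]
   so B = (4, 15)
3. C_x = 1  [C = 2·N−B = 2·(5/2, 27/2)−(4, 15)]
4. C_y = 12  [C = 2·N−B = 2·(5/2, 27/2)−(4, 15)]
   so C = (1, 12)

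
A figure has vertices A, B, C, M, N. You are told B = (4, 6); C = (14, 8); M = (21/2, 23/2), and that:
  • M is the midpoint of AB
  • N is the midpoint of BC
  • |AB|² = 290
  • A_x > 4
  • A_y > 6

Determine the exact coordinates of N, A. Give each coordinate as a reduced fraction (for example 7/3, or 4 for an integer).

N = (9, 7)
A = (17, 17)

1. A_x = 17  [A = 2·M−B = 2·(21/2, 23/2)−(4, 6)]
2. A_y = 17  [A = 2·M−B = 2·(21/2, 23/2)−(4, 6)]
   so A = (17, 17)
3. N_x = 9  [2·N = B+C = (4, 6)+(14, 8)]
4. N_y = 7  [2·N = B+C = (4, 6)+(14, 8)]
   so N = (9, 7)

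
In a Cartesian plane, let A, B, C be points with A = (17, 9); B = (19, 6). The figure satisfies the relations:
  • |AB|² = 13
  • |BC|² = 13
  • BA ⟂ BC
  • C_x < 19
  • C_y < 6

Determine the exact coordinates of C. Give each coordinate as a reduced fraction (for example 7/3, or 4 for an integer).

C = (16, 4)

1. C_x = 16  [[BA ⟂ BC ⇒ -2x+3y+20=0] ∩ [|C−(19, 6)|²=13]]
2. C_y = 4  [[BA ⟂ BC ⇒ -2x+3y+20=0] ∩ [|C−(19, 6)|²=13]]
   so C = (16, 4)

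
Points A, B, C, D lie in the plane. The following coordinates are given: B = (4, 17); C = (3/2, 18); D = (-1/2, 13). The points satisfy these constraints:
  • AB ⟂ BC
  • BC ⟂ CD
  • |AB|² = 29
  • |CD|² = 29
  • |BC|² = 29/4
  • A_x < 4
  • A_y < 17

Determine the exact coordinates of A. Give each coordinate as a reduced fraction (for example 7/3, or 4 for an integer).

A = (2, 12)

1. A_x = 2  [[AB ⟂ BC ⇒ 5/2x-1y+7=0] ∩ [|A−(4, 17)|²=29]]
2. A_y = 12  [[AB ⟂ BC ⇒ 5/2x-1y+7=0] ∩ [|A−(4, 17)|²=29]]
   so A = (2, 12)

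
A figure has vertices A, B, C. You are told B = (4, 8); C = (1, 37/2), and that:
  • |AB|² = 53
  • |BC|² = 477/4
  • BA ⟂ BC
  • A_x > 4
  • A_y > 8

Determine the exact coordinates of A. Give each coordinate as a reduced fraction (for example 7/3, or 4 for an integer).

1. A_x = 11  [[BA ⟂ BC ⇒ -3x+21/2y-72=0] ∩ [|A−(4, 8)|²=53]]
2. A_y = 10  [[BA ⟂ BC ⇒ -3x+21/2y-72=0] ∩ [|A−(4, 8)|²=53]]
   so A = (11, 10)

A = (11, 10)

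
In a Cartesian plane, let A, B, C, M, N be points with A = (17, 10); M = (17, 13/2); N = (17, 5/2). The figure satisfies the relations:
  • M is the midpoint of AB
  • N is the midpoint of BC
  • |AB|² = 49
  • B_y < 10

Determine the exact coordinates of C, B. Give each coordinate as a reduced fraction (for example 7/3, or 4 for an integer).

1. B_x = 17  [B = 2·M−A = 2·(17, 13/2)−(17, 10)]
2. B_y = 3  [B = 2·M−A = 2·(17, 13/2)−(17, 10)]
   so B = (17, 3)
3. C_x = 17  [C = 2·N−B = 2·(17, 5/2)−(17, 3)]
4. C_y = 2  [C = 2·N−B = 2·(17, 5/2)−(17, 3)]
   so C = (17, 2)

C = (17, 2)
B = (17, 3)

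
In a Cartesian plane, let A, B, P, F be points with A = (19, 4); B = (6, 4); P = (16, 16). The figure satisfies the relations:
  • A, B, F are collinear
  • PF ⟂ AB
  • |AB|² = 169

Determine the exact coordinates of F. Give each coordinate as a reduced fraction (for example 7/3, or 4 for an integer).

1. F_x = 16  [[A, B, F are collinear ⇒ -13y+52=0] ∩ [PF ⟂ AB ⇒ -13x+208=0]]
2. F_y = 4  [[A, B, F are collinear ⇒ -13y+52=0] ∩ [PF ⟂ AB ⇒ -13x+208=0]]
   so F = (16, 4)

F = (16, 4)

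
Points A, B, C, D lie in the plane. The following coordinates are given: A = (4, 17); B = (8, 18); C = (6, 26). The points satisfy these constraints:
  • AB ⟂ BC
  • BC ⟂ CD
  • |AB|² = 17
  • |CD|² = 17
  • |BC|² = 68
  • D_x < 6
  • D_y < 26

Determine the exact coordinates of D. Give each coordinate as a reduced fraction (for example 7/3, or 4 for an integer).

D = (2, 25)

1. D_x = 2  [[BC ⟂ CD ⇒ -2x+8y-196=0] ∩ [|D−(6, 26)|²=17]]
2. D_y = 25  [[BC ⟂ CD ⇒ -2x+8y-196=0] ∩ [|D−(6, 26)|²=17]]
   so D = (2, 25)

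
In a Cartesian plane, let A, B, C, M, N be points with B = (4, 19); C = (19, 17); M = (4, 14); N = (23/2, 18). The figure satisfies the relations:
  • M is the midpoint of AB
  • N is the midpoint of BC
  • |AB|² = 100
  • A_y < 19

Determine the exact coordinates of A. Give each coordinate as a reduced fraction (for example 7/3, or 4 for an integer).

1. A_x = 4  [A = 2·M−B = 2·(4, 14)−(4, 19)]
2. A_y = 9  [A = 2·M−B = 2·(4, 14)−(4, 19)]
   so A = (4, 9)

A = (4, 9)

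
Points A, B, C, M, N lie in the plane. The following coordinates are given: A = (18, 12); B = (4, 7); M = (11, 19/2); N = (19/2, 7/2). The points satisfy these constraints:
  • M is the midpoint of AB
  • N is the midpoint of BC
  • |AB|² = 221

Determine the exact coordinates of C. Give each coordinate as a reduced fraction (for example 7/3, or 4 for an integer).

C = (15, 0)

1. C_x = 15  [C = 2·N−B = 2·(19/2, 7/2)−(4, 7)]
2. C_y = 0  [C = 2·N−B = 2·(19/2, 7/2)−(4, 7)]
   so C = (15, 0)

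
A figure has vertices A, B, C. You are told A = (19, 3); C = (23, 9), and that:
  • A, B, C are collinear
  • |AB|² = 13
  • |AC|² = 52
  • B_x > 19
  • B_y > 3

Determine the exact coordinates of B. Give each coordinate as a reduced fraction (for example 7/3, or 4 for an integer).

1. B_x = 21  [[A, B, C are collinear ⇒ 6x-4y-102=0] ∩ [|B−(19, 3)|²=13]]
2. B_y = 6  [[A, B, C are collinear ⇒ 6x-4y-102=0] ∩ [|B−(19, 3)|²=13]]
   so B = (21, 6)

B = (21, 6)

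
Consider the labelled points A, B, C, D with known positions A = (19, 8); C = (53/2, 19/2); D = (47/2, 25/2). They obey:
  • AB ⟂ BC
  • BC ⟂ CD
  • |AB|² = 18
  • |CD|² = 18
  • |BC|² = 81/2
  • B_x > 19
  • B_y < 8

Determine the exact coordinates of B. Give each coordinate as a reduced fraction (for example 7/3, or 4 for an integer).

1. B_x = 22  [[BC ⟂ CD ⇒ 3x-3y-51=0] ∩ [|B−(19, 8)|²=18]]
2. B_y = 5  [[BC ⟂ CD ⇒ 3x-3y-51=0] ∩ [|B−(19, 8)|²=18]]
   so B = (22, 5)

B = (22, 5)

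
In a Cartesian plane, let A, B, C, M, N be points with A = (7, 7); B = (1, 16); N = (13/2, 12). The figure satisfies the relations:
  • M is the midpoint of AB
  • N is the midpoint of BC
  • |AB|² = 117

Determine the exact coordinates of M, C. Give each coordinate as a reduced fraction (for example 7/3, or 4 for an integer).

1. M_x = 4  [2·M = A+B = (7, 7)+(1, 16)]
2. M_y = 23/2  [2·M = A+B = (7, 7)+(1, 16)]
   so M = (4, 23/2)
3. C_x = 12  [C = 2·N−B = 2·(13/2, 12)−(1, 16)]
4. C_y = 8  [C = 2·N−B = 2·(13/2, 12)−(1, 16)]
   so C = (12, 8)

M = (4, 23/2)
C = (12, 8)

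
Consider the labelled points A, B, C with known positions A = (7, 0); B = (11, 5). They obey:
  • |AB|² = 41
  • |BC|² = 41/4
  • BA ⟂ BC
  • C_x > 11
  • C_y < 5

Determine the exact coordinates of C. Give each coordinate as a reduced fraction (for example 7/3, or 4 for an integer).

1. C_x = 27/2  [[BA ⟂ BC ⇒ -4x-5y+69=0] ∩ [|C−(11, 5)|²=41/4]]
2. C_y = 3  [[BA ⟂ BC ⇒ -4x-5y+69=0] ∩ [|C−(11, 5)|²=41/4]]
   so C = (27/2, 3)

C = (27/2, 3)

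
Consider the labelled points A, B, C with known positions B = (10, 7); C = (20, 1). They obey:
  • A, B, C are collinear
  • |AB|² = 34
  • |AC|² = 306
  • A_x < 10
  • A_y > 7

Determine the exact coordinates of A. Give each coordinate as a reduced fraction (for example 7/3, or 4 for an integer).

A = (5, 10)

1. A_x = 5  [[A, B, C are collinear ⇒ 6x+10y-130=0] ∩ [|A−(10, 7)|²=34]]
2. A_y = 10  [[A, B, C are collinear ⇒ 6x+10y-130=0] ∩ [|A−(10, 7)|²=34]]
   so A = (5, 10)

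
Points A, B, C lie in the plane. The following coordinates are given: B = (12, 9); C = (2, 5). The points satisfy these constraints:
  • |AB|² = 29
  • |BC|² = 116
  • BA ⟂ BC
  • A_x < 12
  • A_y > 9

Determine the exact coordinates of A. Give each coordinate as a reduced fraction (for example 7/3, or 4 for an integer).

1. A_x = 10  [[BA ⟂ BC ⇒ -10x-4y+156=0] ∩ [|A−(12, 9)|²=29]]
2. A_y = 14  [[BA ⟂ BC ⇒ -10x-4y+156=0] ∩ [|A−(12, 9)|²=29]]
   so A = (10, 14)

A = (10, 14)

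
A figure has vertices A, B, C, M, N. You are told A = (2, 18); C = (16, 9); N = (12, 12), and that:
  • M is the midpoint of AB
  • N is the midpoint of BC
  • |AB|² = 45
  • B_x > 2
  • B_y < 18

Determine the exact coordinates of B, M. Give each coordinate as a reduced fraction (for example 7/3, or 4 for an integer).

B = (8, 15)
M = (5, 33/2)

1. B_x = 8  [B = 2·N−C = 2·(12, 12)−(16, 9)]
2. B_y = 15  [B = 2·N−C = 2·(12, 12)−(16, 9)]
   so B = (8, 15)
3. M_x = 5  [2·M = A+B = (2, 18)+(8, 15)]
4. M_y = 33/2  [2·M = A+B = (2, 18)+(8, 15)]
   so M = (5, 33/2)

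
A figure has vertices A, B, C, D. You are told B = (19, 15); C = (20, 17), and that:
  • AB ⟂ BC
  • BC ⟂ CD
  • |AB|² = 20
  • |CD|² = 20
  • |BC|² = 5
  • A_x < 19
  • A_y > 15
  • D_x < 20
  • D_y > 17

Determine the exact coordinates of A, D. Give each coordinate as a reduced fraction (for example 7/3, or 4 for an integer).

1. A_x = 15  [[AB ⟂ BC ⇒ -1x-2y+49=0] ∩ [|A−(19, 15)|²=20]]
2. A_y = 17  [[AB ⟂ BC ⇒ -1x-2y+49=0] ∩ [|A−(19, 15)|²=20]]
   so A = (15, 17)
3. D_x = 16  [[BC ⟂ CD ⇒ 1x+2y-54=0] ∩ [|D−(20, 17)|²=20]]
4. D_y = 19  [[BC ⟂ CD ⇒ 1x+2y-54=0] ∩ [|D−(20, 17)|²=20]]
   so D = (16, 19)

A = (15, 17)
D = (16, 19)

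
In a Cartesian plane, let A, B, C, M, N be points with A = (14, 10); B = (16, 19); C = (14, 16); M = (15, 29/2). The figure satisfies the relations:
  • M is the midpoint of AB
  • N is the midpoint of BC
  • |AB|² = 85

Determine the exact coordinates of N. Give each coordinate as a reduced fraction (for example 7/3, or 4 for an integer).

N = (15, 35/2)

1. N_x = 15  [2·N = B+C = (16, 19)+(14, 16)]
2. N_y = 35/2  [2·N = B+C = (16, 19)+(14, 16)]
   so N = (15, 35/2)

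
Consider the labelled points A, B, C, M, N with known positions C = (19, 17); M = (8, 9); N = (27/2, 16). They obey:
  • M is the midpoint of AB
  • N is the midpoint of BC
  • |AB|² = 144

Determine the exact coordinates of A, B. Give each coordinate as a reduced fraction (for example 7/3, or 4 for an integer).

1. B_x = 8  [B = 2·N−C = 2·(27/2, 16)−(19, 17)]
2. B_y = 15  [B = 2·N−C = 2·(27/2, 16)−(19, 17)]
   so B = (8, 15)
3. A_x = 8  [A = 2·M−B = 2·(8, 9)−(8, 15)]
4. A_y = 3  [A = 2·M−B = 2·(8, 9)−(8, 15)]
   so A = (8, 3)

A = (8, 3)
B = (8, 15)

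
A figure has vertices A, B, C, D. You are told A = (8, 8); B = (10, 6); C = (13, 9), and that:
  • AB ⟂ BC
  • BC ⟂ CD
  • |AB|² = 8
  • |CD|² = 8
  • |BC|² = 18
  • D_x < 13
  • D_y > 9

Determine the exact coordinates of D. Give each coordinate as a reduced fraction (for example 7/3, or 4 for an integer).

D = (11, 11)

1. D_x = 11  [[BC ⟂ CD ⇒ 3x+3y-66=0] ∩ [|D−(13, 9)|²=8]]
2. D_y = 11  [[BC ⟂ CD ⇒ 3x+3y-66=0] ∩ [|D−(13, 9)|²=8]]
   so D = (11, 11)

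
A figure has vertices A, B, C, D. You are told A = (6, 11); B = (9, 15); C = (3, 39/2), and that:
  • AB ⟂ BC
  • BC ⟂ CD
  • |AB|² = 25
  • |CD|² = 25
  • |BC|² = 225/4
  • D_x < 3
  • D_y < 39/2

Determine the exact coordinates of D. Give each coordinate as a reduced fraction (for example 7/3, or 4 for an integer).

D = (0, 31/2)

1. D_x = 0  [[BC ⟂ CD ⇒ -6x+9/2y-279/4=0] ∩ [|D−(3, 39/2)|²=25]]
2. D_y = 31/2  [[BC ⟂ CD ⇒ -6x+9/2y-279/4=0] ∩ [|D−(3, 39/2)|²=25]]
   so D = (0, 31/2)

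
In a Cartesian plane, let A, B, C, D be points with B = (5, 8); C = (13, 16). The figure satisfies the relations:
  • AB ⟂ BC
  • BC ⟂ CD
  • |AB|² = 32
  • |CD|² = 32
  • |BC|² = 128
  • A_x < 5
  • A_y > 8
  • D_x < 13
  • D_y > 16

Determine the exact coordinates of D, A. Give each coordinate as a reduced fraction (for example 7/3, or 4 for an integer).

D = (9, 20)
A = (1, 12)

1. D_x = 9  [[BC ⟂ CD ⇒ 8x+8y-232=0] ∩ [|D−(13, 16)|²=32]]
2. D_y = 20  [[BC ⟂ CD ⇒ 8x+8y-232=0] ∩ [|D−(13, 16)|²=32]]
   so D = (9, 20)
3. A_x = 1  [[AB ⟂ BC ⇒ -8x-8y+104=0] ∩ [|A−(5, 8)|²=32]]
4. A_y = 12  [[AB ⟂ BC ⇒ -8x-8y+104=0] ∩ [|A−(5, 8)|²=32]]
   so A = (1, 12)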